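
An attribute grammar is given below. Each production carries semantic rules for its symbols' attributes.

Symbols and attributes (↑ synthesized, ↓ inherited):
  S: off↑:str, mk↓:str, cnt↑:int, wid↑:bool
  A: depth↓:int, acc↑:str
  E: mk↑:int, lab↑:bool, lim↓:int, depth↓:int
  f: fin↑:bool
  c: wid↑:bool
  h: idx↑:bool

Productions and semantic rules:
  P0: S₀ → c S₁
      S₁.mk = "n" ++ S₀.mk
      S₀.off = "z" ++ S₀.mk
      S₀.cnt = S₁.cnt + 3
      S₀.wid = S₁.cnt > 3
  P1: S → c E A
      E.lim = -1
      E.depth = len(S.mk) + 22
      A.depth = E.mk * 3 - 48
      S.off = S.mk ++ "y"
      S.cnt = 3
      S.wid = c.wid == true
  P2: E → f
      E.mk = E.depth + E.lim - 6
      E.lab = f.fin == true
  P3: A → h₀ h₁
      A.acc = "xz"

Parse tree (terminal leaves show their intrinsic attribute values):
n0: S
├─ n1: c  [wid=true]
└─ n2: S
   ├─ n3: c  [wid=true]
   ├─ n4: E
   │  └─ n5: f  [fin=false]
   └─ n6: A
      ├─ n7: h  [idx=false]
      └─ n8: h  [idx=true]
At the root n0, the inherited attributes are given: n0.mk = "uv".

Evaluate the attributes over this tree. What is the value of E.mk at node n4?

1. n0.mk = "uv"  [given at root]
2. n1.wid = true  [terminal]
3. n2.mk = "nuv"  ["n" ++ S₀.mk]
4. n3.wid = true  [terminal]
5. n4.lim = -1  [-1]
6. n4.depth = 25  [len(S.mk) + 22]
7. n5.fin = false  [terminal]
8. n4.mk = 18  [E.depth + E.lim - 6]
9. n4.lab = false  [f.fin == true]
10. n6.depth = 6  [E.mk * 3 - 48]
11. n7.idx = false  [terminal]
12. n8.idx = true  [terminal]
13. n6.acc = "xz"  ["xz"]
14. n2.off = "nuvy"  [S.mk ++ "y"]
15. n2.cnt = 3  [3]
16. n2.wid = true  [c.wid == true]
17. n0.off = "zuv"  ["z" ++ S₀.mk]
18. n0.cnt = 6  [S₁.cnt + 3]
19. n0.wid = false  [S₁.cnt > 3]

18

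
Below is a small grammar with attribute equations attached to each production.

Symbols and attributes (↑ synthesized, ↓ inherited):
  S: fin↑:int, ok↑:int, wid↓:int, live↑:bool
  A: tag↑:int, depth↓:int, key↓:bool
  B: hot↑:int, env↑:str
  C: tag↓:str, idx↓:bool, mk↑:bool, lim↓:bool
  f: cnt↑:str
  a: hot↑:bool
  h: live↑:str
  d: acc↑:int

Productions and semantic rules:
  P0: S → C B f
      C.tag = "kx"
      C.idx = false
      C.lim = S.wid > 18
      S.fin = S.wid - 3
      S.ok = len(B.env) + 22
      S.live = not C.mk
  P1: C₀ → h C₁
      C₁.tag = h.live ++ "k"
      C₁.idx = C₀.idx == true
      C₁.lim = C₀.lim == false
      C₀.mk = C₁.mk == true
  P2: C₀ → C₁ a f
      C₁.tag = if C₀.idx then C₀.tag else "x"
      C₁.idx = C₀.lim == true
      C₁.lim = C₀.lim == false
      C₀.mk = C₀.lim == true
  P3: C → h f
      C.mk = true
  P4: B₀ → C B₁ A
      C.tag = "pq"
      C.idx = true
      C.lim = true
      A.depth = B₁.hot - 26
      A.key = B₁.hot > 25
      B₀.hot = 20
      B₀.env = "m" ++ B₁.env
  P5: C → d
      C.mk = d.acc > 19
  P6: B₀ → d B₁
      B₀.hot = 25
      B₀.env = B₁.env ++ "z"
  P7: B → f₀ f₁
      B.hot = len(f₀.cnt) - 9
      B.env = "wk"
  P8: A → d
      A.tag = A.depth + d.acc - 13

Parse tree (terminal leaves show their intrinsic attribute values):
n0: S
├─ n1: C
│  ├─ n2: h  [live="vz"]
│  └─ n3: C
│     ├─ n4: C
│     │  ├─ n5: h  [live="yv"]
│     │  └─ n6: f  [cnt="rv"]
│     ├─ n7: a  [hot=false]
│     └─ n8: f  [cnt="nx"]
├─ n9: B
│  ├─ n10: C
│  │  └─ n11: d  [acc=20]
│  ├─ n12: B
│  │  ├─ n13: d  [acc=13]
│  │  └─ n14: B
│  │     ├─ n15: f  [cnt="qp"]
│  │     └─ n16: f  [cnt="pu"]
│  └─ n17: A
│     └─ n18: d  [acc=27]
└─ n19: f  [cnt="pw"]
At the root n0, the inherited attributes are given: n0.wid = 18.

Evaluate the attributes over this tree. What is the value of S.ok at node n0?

26

1. n0.wid = 18  [given at root]
2. n1.tag = "kx"  ["kx"]
3. n1.idx = false  [false]
4. n1.lim = false  [S.wid > 18]
5. n2.live = "vz"  [terminal]
6. n3.tag = "vzk"  [h.live ++ "k"]
7. n3.idx = false  [C₀.idx == true]
8. n3.lim = true  [C₀.lim == false]
9. n4.tag = "x"  [if C₀.idx then C₀.tag else "x"]
10. n4.idx = true  [C₀.lim == true]
11. n4.lim = false  [C₀.lim == false]
12. n5.live = "yv"  [terminal]
13. n6.cnt = "rv"  [terminal]
14. n4.mk = true  [true]
15. n7.hot = false  [terminal]
16. n8.cnt = "nx"  [terminal]
17. n3.mk = true  [C₀.lim == true]
18. n1.mk = true  [C₁.mk == true]
19. n10.tag = "pq"  ["pq"]
20. n10.idx = true  [true]
21. n10.lim = true  [true]
22. n11.acc = 20  [terminal]
23. n10.mk = true  [d.acc > 19]
24. n13.acc = 13  [terminal]
25. n15.cnt = "qp"  [terminal]
26. n16.cnt = "pu"  [terminal]
27. n14.hot = -7  [len(f₀.cnt) - 9]
28. n14.env = "wk"  ["wk"]
29. n12.hot = 25  [25]
30. n12.env = "wkz"  [B₁.env ++ "z"]
31. n17.depth = -1  [B₁.hot - 26]
32. n17.key = false  [B₁.hot > 25]
33. n18.acc = 27  [terminal]
34. n17.tag = 13  [A.depth + d.acc - 13]
35. n9.hot = 20  [20]
36. n9.env = "mwkz"  ["m" ++ B₁.env]
37. n19.cnt = "pw"  [terminal]
38. n0.fin = 15  [S.wid - 3]
39. n0.ok = 26  [len(B.env) + 22]
40. n0.live = false  [not C.mk]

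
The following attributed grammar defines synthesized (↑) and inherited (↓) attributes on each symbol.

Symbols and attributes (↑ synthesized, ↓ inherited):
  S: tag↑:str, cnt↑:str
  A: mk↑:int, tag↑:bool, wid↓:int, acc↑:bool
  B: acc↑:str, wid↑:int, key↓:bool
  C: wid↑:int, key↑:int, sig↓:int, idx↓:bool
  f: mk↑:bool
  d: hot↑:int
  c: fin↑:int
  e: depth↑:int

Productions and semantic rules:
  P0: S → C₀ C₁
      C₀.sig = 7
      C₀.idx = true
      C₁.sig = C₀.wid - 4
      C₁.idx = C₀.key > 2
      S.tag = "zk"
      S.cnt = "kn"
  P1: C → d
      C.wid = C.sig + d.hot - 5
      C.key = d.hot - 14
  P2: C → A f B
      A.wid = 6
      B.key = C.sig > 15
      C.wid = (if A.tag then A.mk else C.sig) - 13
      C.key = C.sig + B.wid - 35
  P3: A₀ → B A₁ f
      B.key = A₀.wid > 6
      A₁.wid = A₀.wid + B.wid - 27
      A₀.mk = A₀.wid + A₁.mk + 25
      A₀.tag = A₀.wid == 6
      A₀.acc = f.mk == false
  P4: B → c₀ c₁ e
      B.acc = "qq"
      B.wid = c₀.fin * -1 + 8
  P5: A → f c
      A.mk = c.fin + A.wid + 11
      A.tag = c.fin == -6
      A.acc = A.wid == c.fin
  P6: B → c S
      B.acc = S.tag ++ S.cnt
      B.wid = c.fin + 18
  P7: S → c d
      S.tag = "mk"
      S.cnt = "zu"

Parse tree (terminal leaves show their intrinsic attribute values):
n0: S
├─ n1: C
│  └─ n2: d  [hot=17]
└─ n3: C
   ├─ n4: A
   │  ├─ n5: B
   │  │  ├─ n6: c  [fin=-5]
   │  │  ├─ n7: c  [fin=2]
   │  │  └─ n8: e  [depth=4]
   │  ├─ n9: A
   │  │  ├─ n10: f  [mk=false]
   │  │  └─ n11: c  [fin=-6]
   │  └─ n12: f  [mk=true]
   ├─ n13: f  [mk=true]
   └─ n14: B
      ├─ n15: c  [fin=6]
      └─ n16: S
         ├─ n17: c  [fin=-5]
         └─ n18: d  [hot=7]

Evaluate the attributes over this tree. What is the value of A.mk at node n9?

1. n1.sig = 7  [7]
2. n1.idx = true  [true]
3. n2.hot = 17  [terminal]
4. n1.wid = 19  [C.sig + d.hot - 5]
5. n1.key = 3  [d.hot - 14]
6. n3.sig = 15  [C₀.wid - 4]
7. n3.idx = true  [C₀.key > 2]
8. n4.wid = 6  [6]
9. n5.key = false  [A₀.wid > 6]
10. n6.fin = -5  [terminal]
11. n7.fin = 2  [terminal]
12. n8.depth = 4  [terminal]
13. n5.acc = "qq"  ["qq"]
14. n5.wid = 13  [c₀.fin * -1 + 8]
15. n9.wid = -8  [A₀.wid + B.wid - 27]
16. n10.mk = false  [terminal]
17. n11.fin = -6  [terminal]
18. n9.mk = -3  [c.fin + A.wid + 11]
19. n9.tag = true  [c.fin == -6]
20. n9.acc = false  [A.wid == c.fin]
21. n12.mk = true  [terminal]
22. n4.mk = 28  [A₀.wid + A₁.mk + 25]
23. n4.tag = true  [A₀.wid == 6]
24. n4.acc = false  [f.mk == false]
25. n13.mk = true  [terminal]
26. n14.key = false  [C.sig > 15]
27. n15.fin = 6  [terminal]
28. n17.fin = -5  [terminal]
29. n18.hot = 7  [terminal]
30. n16.tag = "mk"  ["mk"]
31. n16.cnt = "zu"  ["zu"]
32. n14.acc = "mkzu"  [S.tag ++ S.cnt]
33. n14.wid = 24  [c.fin + 18]
34. n3.wid = 15  [(if A.tag then A.mk else C.sig) - 13]
35. n3.key = 4  [C.sig + B.wid - 35]
36. n0.tag = "zk"  ["zk"]
37. n0.cnt = "kn"  ["kn"]

-3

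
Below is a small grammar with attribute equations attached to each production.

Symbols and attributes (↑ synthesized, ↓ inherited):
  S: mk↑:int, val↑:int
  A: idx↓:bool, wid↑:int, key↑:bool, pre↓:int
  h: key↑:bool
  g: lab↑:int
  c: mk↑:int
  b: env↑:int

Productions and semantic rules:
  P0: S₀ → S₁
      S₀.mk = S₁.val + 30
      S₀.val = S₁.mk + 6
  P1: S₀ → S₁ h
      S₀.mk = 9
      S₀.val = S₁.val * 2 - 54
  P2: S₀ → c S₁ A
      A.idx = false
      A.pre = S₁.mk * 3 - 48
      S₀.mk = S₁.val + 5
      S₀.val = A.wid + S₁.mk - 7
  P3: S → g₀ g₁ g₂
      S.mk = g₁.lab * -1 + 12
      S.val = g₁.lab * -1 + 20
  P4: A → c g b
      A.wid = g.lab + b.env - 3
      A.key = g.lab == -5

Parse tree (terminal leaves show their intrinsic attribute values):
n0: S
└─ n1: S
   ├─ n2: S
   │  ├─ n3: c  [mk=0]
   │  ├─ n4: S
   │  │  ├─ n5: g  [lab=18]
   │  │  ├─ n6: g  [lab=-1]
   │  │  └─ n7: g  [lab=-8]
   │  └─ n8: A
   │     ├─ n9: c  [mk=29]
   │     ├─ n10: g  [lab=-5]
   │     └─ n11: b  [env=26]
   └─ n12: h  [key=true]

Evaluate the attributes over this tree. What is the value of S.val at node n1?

1. n3.mk = 0  [terminal]
2. n5.lab = 18  [terminal]
3. n6.lab = -1  [terminal]
4. n7.lab = -8  [terminal]
5. n4.mk = 13  [g₁.lab * -1 + 12]
6. n4.val = 21  [g₁.lab * -1 + 20]
7. n8.idx = false  [false]
8. n8.pre = -9  [S₁.mk * 3 - 48]
9. n9.mk = 29  [terminal]
10. n10.lab = -5  [terminal]
11. n11.env = 26  [terminal]
12. n8.wid = 18  [g.lab + b.env - 3]
13. n8.key = true  [g.lab == -5]
14. n2.mk = 26  [S₁.val + 5]
15. n2.val = 24  [A.wid + S₁.mk - 7]
16. n12.key = true  [terminal]
17. n1.mk = 9  [9]
18. n1.val = -6  [S₁.val * 2 - 54]
19. n0.mk = 24  [S₁.val + 30]
20. n0.val = 15  [S₁.mk + 6]

-6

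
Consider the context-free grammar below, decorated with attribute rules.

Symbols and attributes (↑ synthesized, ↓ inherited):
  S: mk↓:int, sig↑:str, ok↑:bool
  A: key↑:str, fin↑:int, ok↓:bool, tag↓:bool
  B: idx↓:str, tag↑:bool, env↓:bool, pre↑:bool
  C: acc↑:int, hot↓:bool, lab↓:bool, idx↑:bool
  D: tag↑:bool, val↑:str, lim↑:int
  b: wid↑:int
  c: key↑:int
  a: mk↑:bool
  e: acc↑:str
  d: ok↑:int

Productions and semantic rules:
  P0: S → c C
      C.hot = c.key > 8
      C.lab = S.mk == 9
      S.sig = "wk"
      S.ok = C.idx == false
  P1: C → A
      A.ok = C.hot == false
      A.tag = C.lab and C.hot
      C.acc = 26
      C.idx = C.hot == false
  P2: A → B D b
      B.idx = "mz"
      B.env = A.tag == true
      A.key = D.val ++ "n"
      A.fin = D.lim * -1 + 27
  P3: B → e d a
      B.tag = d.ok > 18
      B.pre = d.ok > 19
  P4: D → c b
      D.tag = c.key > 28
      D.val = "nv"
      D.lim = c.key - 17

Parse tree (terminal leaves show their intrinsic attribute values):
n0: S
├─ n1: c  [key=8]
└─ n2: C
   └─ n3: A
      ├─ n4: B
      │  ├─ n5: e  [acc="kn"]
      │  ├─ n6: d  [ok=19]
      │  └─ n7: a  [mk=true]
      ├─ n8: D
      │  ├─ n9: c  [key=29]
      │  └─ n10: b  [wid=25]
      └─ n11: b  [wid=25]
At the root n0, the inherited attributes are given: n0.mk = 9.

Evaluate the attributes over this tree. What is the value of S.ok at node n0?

1. n0.mk = 9  [given at root]
2. n1.key = 8  [terminal]
3. n2.hot = false  [c.key > 8]
4. n2.lab = true  [S.mk == 9]
5. n3.ok = true  [C.hot == false]
6. n3.tag = false  [C.lab and C.hot]
7. n4.idx = "mz"  ["mz"]
8. n4.env = false  [A.tag == true]
9. n5.acc = "kn"  [terminal]
10. n6.ok = 19  [terminal]
11. n7.mk = true  [terminal]
12. n4.tag = true  [d.ok > 18]
13. n4.pre = false  [d.ok > 19]
14. n9.key = 29  [terminal]
15. n10.wid = 25  [terminal]
16. n8.tag = true  [c.key > 28]
17. n8.val = "nv"  ["nv"]
18. n8.lim = 12  [c.key - 17]
19. n11.wid = 25  [terminal]
20. n3.key = "nvn"  [D.val ++ "n"]
21. n3.fin = 15  [D.lim * -1 + 27]
22. n2.acc = 26  [26]
23. n2.idx = true  [C.hot == false]
24. n0.sig = "wk"  ["wk"]
25. n0.ok = false  [C.idx == false]

false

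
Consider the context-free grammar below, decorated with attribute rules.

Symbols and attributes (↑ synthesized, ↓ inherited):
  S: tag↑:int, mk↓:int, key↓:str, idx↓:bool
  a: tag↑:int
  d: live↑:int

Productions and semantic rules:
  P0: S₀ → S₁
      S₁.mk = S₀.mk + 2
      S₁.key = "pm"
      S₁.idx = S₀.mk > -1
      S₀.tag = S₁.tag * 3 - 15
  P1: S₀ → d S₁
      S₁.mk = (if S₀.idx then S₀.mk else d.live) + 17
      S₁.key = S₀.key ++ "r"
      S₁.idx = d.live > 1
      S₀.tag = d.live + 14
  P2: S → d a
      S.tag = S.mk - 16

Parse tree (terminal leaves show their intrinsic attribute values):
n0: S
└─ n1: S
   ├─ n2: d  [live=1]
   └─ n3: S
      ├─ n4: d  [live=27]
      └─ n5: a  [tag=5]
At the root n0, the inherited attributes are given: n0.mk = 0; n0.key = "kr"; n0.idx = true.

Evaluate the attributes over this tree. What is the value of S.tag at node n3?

1. n0.mk = 0  [given at root]
2. n0.key = "kr"  [given at root]
3. n0.idx = true  [given at root]
4. n1.mk = 2  [S₀.mk + 2]
5. n1.key = "pm"  ["pm"]
6. n1.idx = true  [S₀.mk > -1]
7. n2.live = 1  [terminal]
8. n3.mk = 19  [(if S₀.idx then S₀.mk else d.live) + 17]
9. n3.key = "pmr"  [S₀.key ++ "r"]
10. n3.idx = false  [d.live > 1]
11. n4.live = 27  [terminal]
12. n5.tag = 5  [terminal]
13. n3.tag = 3  [S.mk - 16]
14. n1.tag = 15  [d.live + 14]
15. n0.tag = 30  [S₁.tag * 3 - 15]

3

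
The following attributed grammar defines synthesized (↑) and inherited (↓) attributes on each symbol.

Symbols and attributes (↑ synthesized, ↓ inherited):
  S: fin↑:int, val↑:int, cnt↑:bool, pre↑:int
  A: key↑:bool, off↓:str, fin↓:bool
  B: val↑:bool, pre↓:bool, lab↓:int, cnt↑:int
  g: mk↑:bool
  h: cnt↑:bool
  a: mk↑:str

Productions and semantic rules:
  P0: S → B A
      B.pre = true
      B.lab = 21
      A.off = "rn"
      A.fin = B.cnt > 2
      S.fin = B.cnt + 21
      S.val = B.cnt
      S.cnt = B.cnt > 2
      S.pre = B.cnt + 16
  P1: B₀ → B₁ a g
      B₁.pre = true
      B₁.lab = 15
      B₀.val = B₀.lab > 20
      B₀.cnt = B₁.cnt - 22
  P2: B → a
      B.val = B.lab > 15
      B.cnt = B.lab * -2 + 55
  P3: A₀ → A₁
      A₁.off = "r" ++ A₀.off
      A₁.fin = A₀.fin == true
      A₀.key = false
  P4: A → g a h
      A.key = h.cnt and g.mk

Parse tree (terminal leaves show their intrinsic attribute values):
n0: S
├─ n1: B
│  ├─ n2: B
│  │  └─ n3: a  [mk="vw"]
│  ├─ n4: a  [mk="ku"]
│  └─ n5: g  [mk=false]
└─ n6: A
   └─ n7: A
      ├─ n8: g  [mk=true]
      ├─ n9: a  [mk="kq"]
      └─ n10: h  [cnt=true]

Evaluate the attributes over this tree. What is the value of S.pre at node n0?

19

1. n1.pre = true  [true]
2. n1.lab = 21  [21]
3. n2.pre = true  [true]
4. n2.lab = 15  [15]
5. n3.mk = "vw"  [terminal]
6. n2.val = false  [B.lab > 15]
7. n2.cnt = 25  [B.lab * -2 + 55]
8. n4.mk = "ku"  [terminal]
9. n5.mk = false  [terminal]
10. n1.val = true  [B₀.lab > 20]
11. n1.cnt = 3  [B₁.cnt - 22]
12. n6.off = "rn"  ["rn"]
13. n6.fin = true  [B.cnt > 2]
14. n7.off = "rrn"  ["r" ++ A₀.off]
15. n7.fin = true  [A₀.fin == true]
16. n8.mk = true  [terminal]
17. n9.mk = "kq"  [terminal]
18. n10.cnt = true  [terminal]
19. n7.key = true  [h.cnt and g.mk]
20. n6.key = false  [false]
21. n0.fin = 24  [B.cnt + 21]
22. n0.val = 3  [B.cnt]
23. n0.cnt = true  [B.cnt > 2]
24. n0.pre = 19  [B.cnt + 16]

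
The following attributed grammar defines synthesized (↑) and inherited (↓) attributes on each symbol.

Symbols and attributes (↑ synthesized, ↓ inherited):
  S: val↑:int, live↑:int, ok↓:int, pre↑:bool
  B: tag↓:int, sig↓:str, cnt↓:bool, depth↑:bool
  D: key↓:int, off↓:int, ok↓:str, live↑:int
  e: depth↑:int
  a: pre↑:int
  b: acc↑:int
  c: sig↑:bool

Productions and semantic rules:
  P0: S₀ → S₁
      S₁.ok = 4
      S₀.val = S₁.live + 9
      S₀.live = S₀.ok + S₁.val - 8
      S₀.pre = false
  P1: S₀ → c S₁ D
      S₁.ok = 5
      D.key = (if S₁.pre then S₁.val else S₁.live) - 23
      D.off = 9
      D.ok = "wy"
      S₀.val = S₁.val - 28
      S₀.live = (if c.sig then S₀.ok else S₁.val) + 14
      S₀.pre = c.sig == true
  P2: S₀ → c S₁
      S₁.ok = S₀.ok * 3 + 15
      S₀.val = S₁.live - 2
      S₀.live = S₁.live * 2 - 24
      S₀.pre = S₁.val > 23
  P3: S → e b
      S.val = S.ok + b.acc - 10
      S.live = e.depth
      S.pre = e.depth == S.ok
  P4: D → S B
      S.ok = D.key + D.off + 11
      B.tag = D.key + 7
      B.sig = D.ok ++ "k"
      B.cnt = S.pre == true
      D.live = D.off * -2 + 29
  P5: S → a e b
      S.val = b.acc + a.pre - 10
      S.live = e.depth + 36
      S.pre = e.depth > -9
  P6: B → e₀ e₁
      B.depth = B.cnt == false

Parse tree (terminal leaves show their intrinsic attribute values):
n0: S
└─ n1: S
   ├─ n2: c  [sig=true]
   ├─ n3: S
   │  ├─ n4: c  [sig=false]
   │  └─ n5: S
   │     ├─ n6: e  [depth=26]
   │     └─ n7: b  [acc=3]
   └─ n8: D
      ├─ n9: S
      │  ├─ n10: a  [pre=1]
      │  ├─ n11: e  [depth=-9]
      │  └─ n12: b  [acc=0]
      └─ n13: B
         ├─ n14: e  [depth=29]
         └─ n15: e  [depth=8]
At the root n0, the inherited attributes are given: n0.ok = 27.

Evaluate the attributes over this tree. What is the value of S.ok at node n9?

25

1. n0.ok = 27  [given at root]
2. n1.ok = 4  [4]
3. n2.sig = true  [terminal]
4. n3.ok = 5  [5]
5. n4.sig = false  [terminal]
6. n5.ok = 30  [S₀.ok * 3 + 15]
7. n6.depth = 26  [terminal]
8. n7.acc = 3  [terminal]
9. n5.val = 23  [S.ok + b.acc - 10]
10. n5.live = 26  [e.depth]
11. n5.pre = false  [e.depth == S.ok]
12. n3.val = 24  [S₁.live - 2]
13. n3.live = 28  [S₁.live * 2 - 24]
14. n3.pre = false  [S₁.val > 23]
15. n8.key = 5  [(if S₁.pre then S₁.val else S₁.live) - 23]
16. n8.off = 9  [9]
17. n8.ok = "wy"  ["wy"]
18. n9.ok = 25  [D.key + D.off + 11]
19. n10.pre = 1  [terminal]
20. n11.depth = -9  [terminal]
21. n12.acc = 0  [terminal]
22. n9.val = -9  [b.acc + a.pre - 10]
23. n9.live = 27  [e.depth + 36]
24. n9.pre = false  [e.depth > -9]
25. n13.tag = 12  [D.key + 7]
26. n13.sig = "wyk"  [D.ok ++ "k"]
27. n13.cnt = false  [S.pre == true]
28. n14.depth = 29  [terminal]
29. n15.depth = 8  [terminal]
30. n13.depth = true  [B.cnt == false]
31. n8.live = 11  [D.off * -2 + 29]
32. n1.val = -4  [S₁.val - 28]
33. n1.live = 18  [(if c.sig then S₀.ok else S₁.val) + 14]
34. n1.pre = true  [c.sig == true]
35. n0.val = 27  [S₁.live + 9]
36. n0.live = 15  [S₀.ok + S₁.val - 8]
37. n0.pre = false  [false]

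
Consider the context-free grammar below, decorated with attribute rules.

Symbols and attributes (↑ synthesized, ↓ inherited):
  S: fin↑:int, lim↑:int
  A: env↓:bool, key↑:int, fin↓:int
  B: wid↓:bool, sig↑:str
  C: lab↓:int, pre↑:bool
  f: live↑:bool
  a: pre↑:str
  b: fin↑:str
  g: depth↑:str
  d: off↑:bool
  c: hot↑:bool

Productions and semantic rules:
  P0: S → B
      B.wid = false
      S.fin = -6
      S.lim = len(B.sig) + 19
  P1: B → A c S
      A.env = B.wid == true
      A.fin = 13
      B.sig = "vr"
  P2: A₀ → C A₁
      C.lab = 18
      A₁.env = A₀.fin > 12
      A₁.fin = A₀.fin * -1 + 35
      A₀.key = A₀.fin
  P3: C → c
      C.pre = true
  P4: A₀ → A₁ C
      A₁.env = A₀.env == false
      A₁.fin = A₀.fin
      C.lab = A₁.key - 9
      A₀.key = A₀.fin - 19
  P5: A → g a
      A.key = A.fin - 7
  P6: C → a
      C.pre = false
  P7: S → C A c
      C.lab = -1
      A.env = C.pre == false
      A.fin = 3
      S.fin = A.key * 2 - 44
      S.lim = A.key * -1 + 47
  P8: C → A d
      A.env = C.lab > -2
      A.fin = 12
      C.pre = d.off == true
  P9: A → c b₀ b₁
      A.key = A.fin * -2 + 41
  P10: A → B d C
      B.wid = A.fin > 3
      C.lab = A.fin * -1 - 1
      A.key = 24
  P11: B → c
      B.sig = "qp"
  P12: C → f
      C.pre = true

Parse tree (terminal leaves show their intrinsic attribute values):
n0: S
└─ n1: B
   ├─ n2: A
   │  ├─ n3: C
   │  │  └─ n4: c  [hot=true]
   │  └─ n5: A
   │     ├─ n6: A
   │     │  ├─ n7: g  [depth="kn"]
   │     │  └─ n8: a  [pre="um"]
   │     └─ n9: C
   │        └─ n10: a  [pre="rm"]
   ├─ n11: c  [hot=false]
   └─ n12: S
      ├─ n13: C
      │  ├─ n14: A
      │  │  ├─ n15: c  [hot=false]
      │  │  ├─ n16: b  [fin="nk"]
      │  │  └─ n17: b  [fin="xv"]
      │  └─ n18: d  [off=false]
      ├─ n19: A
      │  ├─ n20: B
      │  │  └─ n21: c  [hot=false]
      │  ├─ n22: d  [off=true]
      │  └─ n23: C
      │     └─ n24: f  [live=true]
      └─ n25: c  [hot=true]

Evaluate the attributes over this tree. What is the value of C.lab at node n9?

1. n1.wid = false  [false]
2. n2.env = false  [B.wid == true]
3. n2.fin = 13  [13]
4. n3.lab = 18  [18]
5. n4.hot = true  [terminal]
6. n3.pre = true  [true]
7. n5.env = true  [A₀.fin > 12]
8. n5.fin = 22  [A₀.fin * -1 + 35]
9. n6.env = false  [A₀.env == false]
10. n6.fin = 22  [A₀.fin]
11. n7.depth = "kn"  [terminal]
12. n8.pre = "um"  [terminal]
13. n6.key = 15  [A.fin - 7]
14. n9.lab = 6  [A₁.key - 9]
15. n10.pre = "rm"  [terminal]
16. n9.pre = false  [false]
17. n5.key = 3  [A₀.fin - 19]
18. n2.key = 13  [A₀.fin]
19. n11.hot = false  [terminal]
20. n13.lab = -1  [-1]
21. n14.env = true  [C.lab > -2]
22. n14.fin = 12  [12]
23. n15.hot = false  [terminal]
24. n16.fin = "nk"  [terminal]
25. n17.fin = "xv"  [terminal]
26. n14.key = 17  [A.fin * -2 + 41]
27. n18.off = false  [terminal]
28. n13.pre = false  [d.off == true]
29. n19.env = true  [C.pre == false]
30. n19.fin = 3  [3]
31. n20.wid = false  [A.fin > 3]
32. n21.hot = false  [terminal]
33. n20.sig = "qp"  ["qp"]
34. n22.off = true  [terminal]
35. n23.lab = -4  [A.fin * -1 - 1]
36. n24.live = true  [terminal]
37. n23.pre = true  [true]
38. n19.key = 24  [24]
39. n25.hot = true  [terminal]
40. n12.fin = 4  [A.key * 2 - 44]
41. n12.lim = 23  [A.key * -1 + 47]
42. n1.sig = "vr"  ["vr"]
43. n0.fin = -6  [-6]
44. n0.lim = 21  [len(B.sig) + 19]

6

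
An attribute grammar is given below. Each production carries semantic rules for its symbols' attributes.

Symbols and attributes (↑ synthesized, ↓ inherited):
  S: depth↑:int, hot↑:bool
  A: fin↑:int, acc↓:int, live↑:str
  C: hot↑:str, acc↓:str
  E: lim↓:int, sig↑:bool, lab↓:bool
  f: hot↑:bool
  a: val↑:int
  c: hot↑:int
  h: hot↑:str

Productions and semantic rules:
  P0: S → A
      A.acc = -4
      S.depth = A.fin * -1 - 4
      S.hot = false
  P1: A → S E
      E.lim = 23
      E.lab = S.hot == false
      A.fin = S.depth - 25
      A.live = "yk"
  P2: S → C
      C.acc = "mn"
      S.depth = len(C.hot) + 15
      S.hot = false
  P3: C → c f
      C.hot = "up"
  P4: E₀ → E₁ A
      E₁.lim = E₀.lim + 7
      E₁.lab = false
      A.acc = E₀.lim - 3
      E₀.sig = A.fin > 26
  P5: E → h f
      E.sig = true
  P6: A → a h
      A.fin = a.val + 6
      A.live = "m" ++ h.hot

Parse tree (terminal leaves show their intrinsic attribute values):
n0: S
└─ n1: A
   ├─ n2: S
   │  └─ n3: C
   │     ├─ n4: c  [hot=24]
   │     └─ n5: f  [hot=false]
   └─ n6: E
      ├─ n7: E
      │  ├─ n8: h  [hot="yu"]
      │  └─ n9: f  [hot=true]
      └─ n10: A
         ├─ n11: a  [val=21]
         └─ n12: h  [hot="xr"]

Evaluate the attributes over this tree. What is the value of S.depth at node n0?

1. n1.acc = -4  [-4]
2. n3.acc = "mn"  ["mn"]
3. n4.hot = 24  [terminal]
4. n5.hot = false  [terminal]
5. n3.hot = "up"  ["up"]
6. n2.depth = 17  [len(C.hot) + 15]
7. n2.hot = false  [false]
8. n6.lim = 23  [23]
9. n6.lab = true  [S.hot == false]
10. n7.lim = 30  [E₀.lim + 7]
11. n7.lab = false  [false]
12. n8.hot = "yu"  [terminal]
13. n9.hot = true  [terminal]
14. n7.sig = true  [true]
15. n10.acc = 20  [E₀.lim - 3]
16. n11.val = 21  [terminal]
17. n12.hot = "xr"  [terminal]
18. n10.fin = 27  [a.val + 6]
19. n10.live = "mxr"  ["m" ++ h.hot]
20. n6.sig = true  [A.fin > 26]
21. n1.fin = -8  [S.depth - 25]
22. n1.live = "yk"  ["yk"]
23. n0.depth = 4  [A.fin * -1 - 4]
24. n0.hot = false  [false]

4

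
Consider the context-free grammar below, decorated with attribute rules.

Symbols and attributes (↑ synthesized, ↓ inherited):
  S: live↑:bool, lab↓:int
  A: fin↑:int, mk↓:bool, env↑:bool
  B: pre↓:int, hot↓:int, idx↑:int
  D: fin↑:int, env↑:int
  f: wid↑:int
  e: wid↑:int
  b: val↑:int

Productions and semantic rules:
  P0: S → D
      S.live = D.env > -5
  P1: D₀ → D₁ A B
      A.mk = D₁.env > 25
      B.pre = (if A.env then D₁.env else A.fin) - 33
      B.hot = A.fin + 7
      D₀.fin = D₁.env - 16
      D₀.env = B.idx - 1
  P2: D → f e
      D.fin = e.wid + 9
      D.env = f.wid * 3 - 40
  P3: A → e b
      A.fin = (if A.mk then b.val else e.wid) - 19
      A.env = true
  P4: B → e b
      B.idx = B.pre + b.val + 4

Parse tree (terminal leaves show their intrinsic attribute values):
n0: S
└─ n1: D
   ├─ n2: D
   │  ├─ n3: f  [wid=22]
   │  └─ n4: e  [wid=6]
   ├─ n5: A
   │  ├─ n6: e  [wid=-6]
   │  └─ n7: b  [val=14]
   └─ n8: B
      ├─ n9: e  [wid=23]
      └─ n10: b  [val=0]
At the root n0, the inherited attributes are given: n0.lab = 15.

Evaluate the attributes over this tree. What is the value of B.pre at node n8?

-7

1. n0.lab = 15  [given at root]
2. n3.wid = 22  [terminal]
3. n4.wid = 6  [terminal]
4. n2.fin = 15  [e.wid + 9]
5. n2.env = 26  [f.wid * 3 - 40]
6. n5.mk = true  [D₁.env > 25]
7. n6.wid = -6  [terminal]
8. n7.val = 14  [terminal]
9. n5.fin = -5  [(if A.mk then b.val else e.wid) - 19]
10. n5.env = true  [true]
11. n8.pre = -7  [(if A.env then D₁.env else A.fin) - 33]
12. n8.hot = 2  [A.fin + 7]
13. n9.wid = 23  [terminal]
14. n10.val = 0  [terminal]
15. n8.idx = -3  [B.pre + b.val + 4]
16. n1.fin = 10  [D₁.env - 16]
17. n1.env = -4  [B.idx - 1]
18. n0.live = true  [D.env > -5]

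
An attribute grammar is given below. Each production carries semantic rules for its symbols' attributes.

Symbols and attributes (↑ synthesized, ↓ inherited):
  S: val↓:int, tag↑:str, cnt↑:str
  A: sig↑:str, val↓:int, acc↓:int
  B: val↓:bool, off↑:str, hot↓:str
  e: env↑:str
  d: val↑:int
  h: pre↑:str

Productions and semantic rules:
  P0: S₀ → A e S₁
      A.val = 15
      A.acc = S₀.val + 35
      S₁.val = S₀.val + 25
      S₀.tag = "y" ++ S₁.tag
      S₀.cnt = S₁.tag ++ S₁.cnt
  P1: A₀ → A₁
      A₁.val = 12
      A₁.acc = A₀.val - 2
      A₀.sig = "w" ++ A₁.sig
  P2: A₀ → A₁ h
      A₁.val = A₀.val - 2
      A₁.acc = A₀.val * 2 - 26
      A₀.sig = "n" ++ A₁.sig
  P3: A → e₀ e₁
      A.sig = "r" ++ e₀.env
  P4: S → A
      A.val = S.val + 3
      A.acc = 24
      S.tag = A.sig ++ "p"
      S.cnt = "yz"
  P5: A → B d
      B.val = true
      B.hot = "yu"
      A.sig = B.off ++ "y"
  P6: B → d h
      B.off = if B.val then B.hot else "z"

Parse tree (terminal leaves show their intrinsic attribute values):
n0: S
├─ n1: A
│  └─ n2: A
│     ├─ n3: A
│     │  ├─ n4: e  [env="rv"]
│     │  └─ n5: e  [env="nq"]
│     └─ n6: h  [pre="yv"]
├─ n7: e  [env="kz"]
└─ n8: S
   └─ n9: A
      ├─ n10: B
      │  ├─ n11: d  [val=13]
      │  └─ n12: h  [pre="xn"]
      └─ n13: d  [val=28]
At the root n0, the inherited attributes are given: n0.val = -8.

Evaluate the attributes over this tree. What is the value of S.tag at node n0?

"yyuyp"

1. n0.val = -8  [given at root]
2. n1.val = 15  [15]
3. n1.acc = 27  [S₀.val + 35]
4. n2.val = 12  [12]
5. n2.acc = 13  [A₀.val - 2]
6. n3.val = 10  [A₀.val - 2]
7. n3.acc = -2  [A₀.val * 2 - 26]
8. n4.env = "rv"  [terminal]
9. n5.env = "nq"  [terminal]
10. n3.sig = "rrv"  ["r" ++ e₀.env]
11. n6.pre = "yv"  [terminal]
12. n2.sig = "nrrv"  ["n" ++ A₁.sig]
13. n1.sig = "wnrrv"  ["w" ++ A₁.sig]
14. n7.env = "kz"  [terminal]
15. n8.val = 17  [S₀.val + 25]
16. n9.val = 20  [S.val + 3]
17. n9.acc = 24  [24]
18. n10.val = true  [true]
19. n10.hot = "yu"  ["yu"]
20. n11.val = 13  [terminal]
21. n12.pre = "xn"  [terminal]
22. n10.off = "yu"  [if B.val then B.hot else "z"]
23. n13.val = 28  [terminal]
24. n9.sig = "yuy"  [B.off ++ "y"]
25. n8.tag = "yuyp"  [A.sig ++ "p"]
26. n8.cnt = "yz"  ["yz"]
27. n0.tag = "yyuyp"  ["y" ++ S₁.tag]
28. n0.cnt = "yuypyz"  [S₁.tag ++ S₁.cnt]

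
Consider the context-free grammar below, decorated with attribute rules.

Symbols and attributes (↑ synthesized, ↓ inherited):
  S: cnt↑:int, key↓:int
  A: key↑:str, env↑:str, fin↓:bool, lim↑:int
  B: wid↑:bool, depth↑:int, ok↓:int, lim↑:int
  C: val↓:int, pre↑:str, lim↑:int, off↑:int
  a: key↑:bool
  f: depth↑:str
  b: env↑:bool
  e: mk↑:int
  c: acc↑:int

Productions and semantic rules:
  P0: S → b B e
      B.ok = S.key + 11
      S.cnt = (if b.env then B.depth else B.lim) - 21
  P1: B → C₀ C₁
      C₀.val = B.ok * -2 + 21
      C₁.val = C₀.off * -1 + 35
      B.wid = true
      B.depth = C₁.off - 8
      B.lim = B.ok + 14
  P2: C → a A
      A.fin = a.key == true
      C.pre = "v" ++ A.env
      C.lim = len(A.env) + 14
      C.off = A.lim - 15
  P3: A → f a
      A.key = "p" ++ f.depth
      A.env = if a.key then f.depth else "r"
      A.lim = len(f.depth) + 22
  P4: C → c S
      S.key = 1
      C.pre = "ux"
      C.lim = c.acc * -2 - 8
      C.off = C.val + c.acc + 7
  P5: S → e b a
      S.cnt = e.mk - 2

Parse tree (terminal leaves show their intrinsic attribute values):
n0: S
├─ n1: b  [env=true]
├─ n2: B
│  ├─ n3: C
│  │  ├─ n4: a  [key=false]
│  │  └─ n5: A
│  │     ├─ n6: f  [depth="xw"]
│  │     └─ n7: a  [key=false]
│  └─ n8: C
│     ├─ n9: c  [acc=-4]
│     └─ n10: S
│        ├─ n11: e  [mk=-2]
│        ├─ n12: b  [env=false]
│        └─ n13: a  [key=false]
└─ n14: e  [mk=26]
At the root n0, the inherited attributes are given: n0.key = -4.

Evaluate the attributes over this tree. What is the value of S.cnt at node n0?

1. n0.key = -4  [given at root]
2. n1.env = true  [terminal]
3. n2.ok = 7  [S.key + 11]
4. n3.val = 7  [B.ok * -2 + 21]
5. n4.key = false  [terminal]
6. n5.fin = false  [a.key == true]
7. n6.depth = "xw"  [terminal]
8. n7.key = false  [terminal]
9. n5.key = "pxw"  ["p" ++ f.depth]
10. n5.env = "r"  [if a.key then f.depth else "r"]
11. n5.lim = 24  [len(f.depth) + 22]
12. n3.pre = "vr"  ["v" ++ A.env]
13. n3.lim = 15  [len(A.env) + 14]
14. n3.off = 9  [A.lim - 15]
15. n8.val = 26  [C₀.off * -1 + 35]
16. n9.acc = -4  [terminal]
17. n10.key = 1  [1]
18. n11.mk = -2  [terminal]
19. n12.env = false  [terminal]
20. n13.key = false  [terminal]
21. n10.cnt = -4  [e.mk - 2]
22. n8.pre = "ux"  ["ux"]
23. n8.lim = 0  [c.acc * -2 - 8]
24. n8.off = 29  [C.val + c.acc + 7]
25. n2.wid = true  [true]
26. n2.depth = 21  [C₁.off - 8]
27. n2.lim = 21  [B.ok + 14]
28. n14.mk = 26  [terminal]
29. n0.cnt = 0  [(if b.env then B.depth else B.lim) - 21]

0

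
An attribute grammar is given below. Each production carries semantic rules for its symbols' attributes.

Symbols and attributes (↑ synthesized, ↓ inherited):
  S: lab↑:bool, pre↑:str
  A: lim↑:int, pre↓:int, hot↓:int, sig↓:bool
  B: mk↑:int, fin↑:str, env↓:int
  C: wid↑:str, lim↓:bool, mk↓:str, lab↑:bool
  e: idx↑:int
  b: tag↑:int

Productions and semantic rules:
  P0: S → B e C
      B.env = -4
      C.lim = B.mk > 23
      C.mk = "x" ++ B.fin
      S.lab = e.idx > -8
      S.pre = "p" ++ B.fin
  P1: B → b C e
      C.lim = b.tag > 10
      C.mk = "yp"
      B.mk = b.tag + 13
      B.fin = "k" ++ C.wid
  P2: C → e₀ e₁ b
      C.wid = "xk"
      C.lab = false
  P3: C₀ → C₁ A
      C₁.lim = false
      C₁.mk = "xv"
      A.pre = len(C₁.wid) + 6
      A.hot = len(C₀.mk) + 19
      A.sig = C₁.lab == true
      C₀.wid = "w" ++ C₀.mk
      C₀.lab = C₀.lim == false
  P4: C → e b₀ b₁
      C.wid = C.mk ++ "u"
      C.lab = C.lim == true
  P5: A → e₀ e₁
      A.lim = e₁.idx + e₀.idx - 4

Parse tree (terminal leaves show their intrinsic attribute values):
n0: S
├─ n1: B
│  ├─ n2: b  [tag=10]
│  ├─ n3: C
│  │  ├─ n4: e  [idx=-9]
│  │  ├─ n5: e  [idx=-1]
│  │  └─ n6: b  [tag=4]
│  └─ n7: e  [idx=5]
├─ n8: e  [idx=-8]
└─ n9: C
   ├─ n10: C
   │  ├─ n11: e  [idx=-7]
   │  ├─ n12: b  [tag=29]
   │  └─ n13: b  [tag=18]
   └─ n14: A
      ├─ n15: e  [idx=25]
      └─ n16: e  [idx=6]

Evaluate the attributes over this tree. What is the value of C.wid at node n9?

1. n1.env = -4  [-4]
2. n2.tag = 10  [terminal]
3. n3.lim = false  [b.tag > 10]
4. n3.mk = "yp"  ["yp"]
5. n4.idx = -9  [terminal]
6. n5.idx = -1  [terminal]
7. n6.tag = 4  [terminal]
8. n3.wid = "xk"  ["xk"]
9. n3.lab = false  [false]
10. n7.idx = 5  [terminal]
11. n1.mk = 23  [b.tag + 13]
12. n1.fin = "kxk"  ["k" ++ C.wid]
13. n8.idx = -8  [terminal]
14. n9.lim = false  [B.mk > 23]
15. n9.mk = "xkxk"  ["x" ++ B.fin]
16. n10.lim = false  [false]
17. n10.mk = "xv"  ["xv"]
18. n11.idx = -7  [terminal]
19. n12.tag = 29  [terminal]
20. n13.tag = 18  [terminal]
21. n10.wid = "xvu"  [C.mk ++ "u"]
22. n10.lab = false  [C.lim == true]
23. n14.pre = 9  [len(C₁.wid) + 6]
24. n14.hot = 23  [len(C₀.mk) + 19]
25. n14.sig = false  [C₁.lab == true]
26. n15.idx = 25  [terminal]
27. n16.idx = 6  [terminal]
28. n14.lim = 27  [e₁.idx + e₀.idx - 4]
29. n9.wid = "wxkxk"  ["w" ++ C₀.mk]
30. n9.lab = true  [C₀.lim == false]
31. n0.lab = false  [e.idx > -8]
32. n0.pre = "pkxk"  ["p" ++ B.fin]

"wxkxk"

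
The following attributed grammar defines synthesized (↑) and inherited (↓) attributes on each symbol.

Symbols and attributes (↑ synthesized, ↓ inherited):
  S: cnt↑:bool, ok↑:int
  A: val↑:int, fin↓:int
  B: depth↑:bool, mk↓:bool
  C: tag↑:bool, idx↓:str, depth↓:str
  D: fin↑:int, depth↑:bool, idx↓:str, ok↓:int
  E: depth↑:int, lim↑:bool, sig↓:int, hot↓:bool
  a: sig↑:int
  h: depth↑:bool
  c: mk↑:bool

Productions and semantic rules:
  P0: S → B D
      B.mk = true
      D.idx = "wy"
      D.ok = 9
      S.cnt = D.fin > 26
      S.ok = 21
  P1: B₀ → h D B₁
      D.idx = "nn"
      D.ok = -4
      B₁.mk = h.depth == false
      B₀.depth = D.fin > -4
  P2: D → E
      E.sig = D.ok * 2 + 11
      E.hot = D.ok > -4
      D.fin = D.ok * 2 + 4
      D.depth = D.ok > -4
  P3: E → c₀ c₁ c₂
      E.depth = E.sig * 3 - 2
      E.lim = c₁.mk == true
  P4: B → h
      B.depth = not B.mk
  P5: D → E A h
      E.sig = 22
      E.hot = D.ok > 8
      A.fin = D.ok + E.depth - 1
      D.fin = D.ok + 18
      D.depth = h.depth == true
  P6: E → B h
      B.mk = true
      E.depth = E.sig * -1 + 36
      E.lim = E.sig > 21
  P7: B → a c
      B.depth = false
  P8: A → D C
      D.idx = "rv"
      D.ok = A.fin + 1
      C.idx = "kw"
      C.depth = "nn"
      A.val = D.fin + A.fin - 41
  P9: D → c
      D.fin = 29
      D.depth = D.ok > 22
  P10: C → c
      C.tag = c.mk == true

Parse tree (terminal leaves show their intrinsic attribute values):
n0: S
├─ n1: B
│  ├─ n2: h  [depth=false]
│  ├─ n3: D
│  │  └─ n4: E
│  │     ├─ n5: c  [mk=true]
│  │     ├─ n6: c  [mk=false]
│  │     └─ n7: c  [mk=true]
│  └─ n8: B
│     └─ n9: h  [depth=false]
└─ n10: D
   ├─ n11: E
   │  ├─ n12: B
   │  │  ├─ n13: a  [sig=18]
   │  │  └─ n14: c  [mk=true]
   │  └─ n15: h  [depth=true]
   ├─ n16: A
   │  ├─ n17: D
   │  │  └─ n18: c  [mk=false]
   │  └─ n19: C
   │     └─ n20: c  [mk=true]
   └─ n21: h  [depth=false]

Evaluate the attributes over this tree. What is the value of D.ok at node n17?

23

1. n1.mk = true  [true]
2. n2.depth = false  [terminal]
3. n3.idx = "nn"  ["nn"]
4. n3.ok = -4  [-4]
5. n4.sig = 3  [D.ok * 2 + 11]
6. n4.hot = false  [D.ok > -4]
7. n5.mk = true  [terminal]
8. n6.mk = false  [terminal]
9. n7.mk = true  [terminal]
10. n4.depth = 7  [E.sig * 3 - 2]
11. n4.lim = false  [c₁.mk == true]
12. n3.fin = -4  [D.ok * 2 + 4]
13. n3.depth = false  [D.ok > -4]
14. n8.mk = true  [h.depth == false]
15. n9.depth = false  [terminal]
16. n8.depth = false  [not B.mk]
17. n1.depth = false  [D.fin > -4]
18. n10.idx = "wy"  ["wy"]
19. n10.ok = 9  [9]
20. n11.sig = 22  [22]
21. n11.hot = true  [D.ok > 8]
22. n12.mk = true  [true]
23. n13.sig = 18  [terminal]
24. n14.mk = true  [terminal]
25. n12.depth = false  [false]
26. n15.depth = true  [terminal]
27. n11.depth = 14  [E.sig * -1 + 36]
28. n11.lim = true  [E.sig > 21]
29. n16.fin = 22  [D.ok + E.depth - 1]
30. n17.idx = "rv"  ["rv"]
31. n17.ok = 23  [A.fin + 1]
32. n18.mk = false  [terminal]
33. n17.fin = 29  [29]
34. n17.depth = true  [D.ok > 22]
35. n19.idx = "kw"  ["kw"]
36. n19.depth = "nn"  ["nn"]
37. n20.mk = true  [terminal]
38. n19.tag = true  [c.mk == true]
39. n16.val = 10  [D.fin + A.fin - 41]
40. n21.depth = false  [terminal]
41. n10.fin = 27  [D.ok + 18]
42. n10.depth = false  [h.depth == true]
43. n0.cnt = true  [D.fin > 26]
44. n0.ok = 21  [21]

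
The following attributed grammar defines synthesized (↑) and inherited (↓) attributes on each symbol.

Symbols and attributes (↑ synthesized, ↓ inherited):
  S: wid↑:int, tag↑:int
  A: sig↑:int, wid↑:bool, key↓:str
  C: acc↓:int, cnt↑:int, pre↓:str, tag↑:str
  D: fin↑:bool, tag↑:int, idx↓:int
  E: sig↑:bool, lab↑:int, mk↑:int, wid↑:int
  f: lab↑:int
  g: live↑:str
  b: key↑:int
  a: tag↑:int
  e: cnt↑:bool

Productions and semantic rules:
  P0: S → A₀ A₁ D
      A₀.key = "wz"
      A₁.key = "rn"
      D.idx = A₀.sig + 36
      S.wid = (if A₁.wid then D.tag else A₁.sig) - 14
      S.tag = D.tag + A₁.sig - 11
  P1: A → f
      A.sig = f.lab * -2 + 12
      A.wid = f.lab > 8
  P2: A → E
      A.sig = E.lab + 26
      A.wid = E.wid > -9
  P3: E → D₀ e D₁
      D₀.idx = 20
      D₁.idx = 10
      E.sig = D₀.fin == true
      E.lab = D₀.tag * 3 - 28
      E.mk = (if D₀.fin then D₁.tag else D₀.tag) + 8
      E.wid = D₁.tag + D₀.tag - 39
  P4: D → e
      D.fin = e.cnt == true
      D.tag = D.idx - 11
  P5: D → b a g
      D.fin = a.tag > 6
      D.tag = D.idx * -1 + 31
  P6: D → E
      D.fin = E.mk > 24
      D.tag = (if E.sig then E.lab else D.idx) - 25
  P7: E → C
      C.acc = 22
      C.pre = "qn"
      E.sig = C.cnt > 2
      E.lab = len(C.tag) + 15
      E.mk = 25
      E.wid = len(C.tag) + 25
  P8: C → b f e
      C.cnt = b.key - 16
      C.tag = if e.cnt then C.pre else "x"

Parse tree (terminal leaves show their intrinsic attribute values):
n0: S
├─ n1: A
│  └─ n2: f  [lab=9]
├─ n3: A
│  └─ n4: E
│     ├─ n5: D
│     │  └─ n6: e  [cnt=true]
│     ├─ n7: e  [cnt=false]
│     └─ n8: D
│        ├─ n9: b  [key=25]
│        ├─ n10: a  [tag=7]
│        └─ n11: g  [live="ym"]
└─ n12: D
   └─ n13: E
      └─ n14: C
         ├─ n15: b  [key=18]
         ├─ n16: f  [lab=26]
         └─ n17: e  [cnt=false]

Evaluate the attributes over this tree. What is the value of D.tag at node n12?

1. n1.key = "wz"  ["wz"]
2. n2.lab = 9  [terminal]
3. n1.sig = -6  [f.lab * -2 + 12]
4. n1.wid = true  [f.lab > 8]
5. n3.key = "rn"  ["rn"]
6. n5.idx = 20  [20]
7. n6.cnt = true  [terminal]
8. n5.fin = true  [e.cnt == true]
9. n5.tag = 9  [D.idx - 11]
10. n7.cnt = false  [terminal]
11. n8.idx = 10  [10]
12. n9.key = 25  [terminal]
13. n10.tag = 7  [terminal]
14. n11.live = "ym"  [terminal]
15. n8.fin = true  [a.tag > 6]
16. n8.tag = 21  [D.idx * -1 + 31]
17. n4.sig = true  [D₀.fin == true]
18. n4.lab = -1  [D₀.tag * 3 - 28]
19. n4.mk = 29  [(if D₀.fin then D₁.tag else D₀.tag) + 8]
20. n4.wid = -9  [D₁.tag + D₀.tag - 39]
21. n3.sig = 25  [E.lab + 26]
22. n3.wid = false  [E.wid > -9]
23. n12.idx = 30  [A₀.sig + 36]
24. n14.acc = 22  [22]
25. n14.pre = "qn"  ["qn"]
26. n15.key = 18  [terminal]
27. n16.lab = 26  [terminal]
28. n17.cnt = false  [terminal]
29. n14.cnt = 2  [b.key - 16]
30. n14.tag = "x"  [if e.cnt then C.pre else "x"]
31. n13.sig = false  [C.cnt > 2]
32. n13.lab = 16  [len(C.tag) + 15]
33. n13.mk = 25  [25]
34. n13.wid = 26  [len(C.tag) + 25]
35. n12.fin = true  [E.mk > 24]
36. n12.tag = 5  [(if E.sig then E.lab else D.idx) - 25]
37. n0.wid = 11  [(if A₁.wid then D.tag else A₁.sig) - 14]
38. n0.tag = 19  [D.tag + A₁.sig - 11]

5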